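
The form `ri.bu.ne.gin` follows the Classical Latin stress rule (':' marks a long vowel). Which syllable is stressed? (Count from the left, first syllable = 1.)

2

Classical Latin: stress the penult if heavy (long vowel or closed), else the antepenult.
Weights: 2 bu L, 3 ne L, 4 gin H.
The penult (syllable 3, ne) is light, so stress falls on the antepenult (syllable 2, bu).
Stress on syllable 2: ri.ˈbu.ne.gin.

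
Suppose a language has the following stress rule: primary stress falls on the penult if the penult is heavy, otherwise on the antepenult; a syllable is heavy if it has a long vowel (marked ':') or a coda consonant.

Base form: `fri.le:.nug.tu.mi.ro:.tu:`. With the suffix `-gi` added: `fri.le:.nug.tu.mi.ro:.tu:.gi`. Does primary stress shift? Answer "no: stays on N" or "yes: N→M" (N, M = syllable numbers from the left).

Base `fri.le:.nug.tu.mi.ro:.tu:` (7 syllables):
  Weights: 5 mi L, 6 ro: H, 7 tu: H.
  The penult (syllable 6, ro:) is heavy, so it takes stress.
  → primary stress on syllable 6.
Suffixed `fri.le:.nug.tu.mi.ro:.tu:.gi` (8 syllables):
  Weights: 6 ro: H, 7 tu: H, 8 gi L.
  The penult (syllable 7, tu:) is heavy, so it takes stress.
  → primary stress on syllable 7.

yes: 6→7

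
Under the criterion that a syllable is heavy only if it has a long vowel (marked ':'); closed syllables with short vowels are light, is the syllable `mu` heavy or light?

`mu`: short vowel, open (no coda). Short vowel → light.

light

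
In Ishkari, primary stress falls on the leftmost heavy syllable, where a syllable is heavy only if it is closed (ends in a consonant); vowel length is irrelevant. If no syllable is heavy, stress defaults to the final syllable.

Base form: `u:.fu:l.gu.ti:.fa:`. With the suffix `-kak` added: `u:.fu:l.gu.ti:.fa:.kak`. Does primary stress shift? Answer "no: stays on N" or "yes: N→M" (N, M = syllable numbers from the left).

no: stays on 2

Base `u:.fu:l.gu.ti:.fa:` (5 syllables):
  Weights: 1 u: L, 2 fu:l H, 3 gu L, 4 ti: L, 5 fa: L.
  Heavy syllables in the domain: 2. The leftmost is syllable 2 (fu:l).
  → primary stress on syllable 2.
Suffixed `u:.fu:l.gu.ti:.fa:.kak` (6 syllables):
  Weights: 1 u: L, 2 fu:l H, 3 gu L, 4 ti: L, 5 fa: L, 6 kak H.
  Heavy syllables in the domain: 2, 6. The leftmost is syllable 2 (fu:l).
  → primary stress on syllable 2.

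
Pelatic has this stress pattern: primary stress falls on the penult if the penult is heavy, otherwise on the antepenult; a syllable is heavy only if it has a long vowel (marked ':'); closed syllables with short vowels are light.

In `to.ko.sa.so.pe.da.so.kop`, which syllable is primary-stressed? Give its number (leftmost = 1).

6

Weights: 6 da L, 7 so L, 8 kop L.
The penult (syllable 7, so) is light, so stress falls on the antepenult (syllable 6, da).
Primary stress: syllable 6 → to.ko.sa.so.pe.ˈda.so.kop.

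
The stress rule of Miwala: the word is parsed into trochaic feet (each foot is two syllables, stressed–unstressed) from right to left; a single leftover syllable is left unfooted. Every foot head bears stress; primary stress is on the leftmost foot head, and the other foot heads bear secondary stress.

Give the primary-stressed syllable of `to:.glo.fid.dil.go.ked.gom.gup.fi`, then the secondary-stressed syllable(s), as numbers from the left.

primary 2, secondary 4, 6, 8

Parse right to left into trochaic (ˈσσ) feet: to: (ˈglo.fid) (ˈdil.go) (ˈked.gom) (ˈgup.fi). Syllable 1 is left unfooted.
Foot heads (stressed positions): 2, 4, 6, 8.
End Rule Leftmost: primary stress on the leftmost head = syllable 2.
Secondary stress on 4, 6, 8: to:.ˈglo.fid.ˌdil.go.ˌked.gom.ˌgup.fi.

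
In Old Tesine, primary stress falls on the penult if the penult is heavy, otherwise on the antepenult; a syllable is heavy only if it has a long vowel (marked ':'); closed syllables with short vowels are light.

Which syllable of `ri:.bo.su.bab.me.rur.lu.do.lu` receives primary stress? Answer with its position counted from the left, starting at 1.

7

Weights: 7 lu L, 8 do L, 9 lu L.
The penult (syllable 8, do) is light, so stress falls on the antepenult (syllable 7, lu).
Primary stress: syllable 7 → ri:.bo.su.bab.me.rur.ˈlu.do.lu.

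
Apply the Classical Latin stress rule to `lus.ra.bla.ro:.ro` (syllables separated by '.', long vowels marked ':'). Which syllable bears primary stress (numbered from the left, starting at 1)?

Classical Latin: stress the penult if heavy (long vowel or closed), else the antepenult.
Weights: 3 bla L, 4 ro: H, 5 ro L.
The penult (syllable 4, ro:) is heavy, so it takes stress.
Stress on syllable 4: lus.ra.bla.ˈro:.ro.

4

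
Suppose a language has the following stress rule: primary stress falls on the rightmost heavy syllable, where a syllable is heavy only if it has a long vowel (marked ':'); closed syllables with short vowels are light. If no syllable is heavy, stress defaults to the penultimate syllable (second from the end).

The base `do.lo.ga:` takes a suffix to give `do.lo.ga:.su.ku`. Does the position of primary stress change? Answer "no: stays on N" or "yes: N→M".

no: stays on 3

Base `do.lo.ga:` (3 syllables):
  Weights: 1 do L, 2 lo L, 3 ga: H.
  Heavy syllables in the domain: 3. The rightmost is syllable 3 (ga:).
  → primary stress on syllable 3.
Suffixed `do.lo.ga:.su.ku` (5 syllables):
  Weights: 1 do L, 2 lo L, 3 ga: H, 4 su L, 5 ku L.
  Heavy syllables in the domain: 3. The rightmost is syllable 3 (ga:).
  → primary stress on syllable 3.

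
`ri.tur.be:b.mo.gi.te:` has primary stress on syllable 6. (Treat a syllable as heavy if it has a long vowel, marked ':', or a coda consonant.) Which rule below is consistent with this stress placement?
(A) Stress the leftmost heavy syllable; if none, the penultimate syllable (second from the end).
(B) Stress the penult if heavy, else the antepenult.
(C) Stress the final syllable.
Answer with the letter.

Rule A → syllable 2 (observed: 6).
Rule B → syllable 4 (observed: 6).
Rule C → syllable 6 ✓.

C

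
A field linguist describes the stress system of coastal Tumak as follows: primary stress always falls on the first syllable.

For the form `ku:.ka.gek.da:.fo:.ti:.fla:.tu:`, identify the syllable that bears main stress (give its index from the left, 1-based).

1

The word has 8 syllables; the first syllable is syllable 1 (ku:).
Primary stress: syllable 1 → ˈku:.ka.gek.da:.fo:.ti:.fla:.tu:.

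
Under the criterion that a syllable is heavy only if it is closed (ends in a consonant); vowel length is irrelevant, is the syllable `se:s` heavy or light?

heavy

`se:s`: long vowel, closed (coda /s/). Closed (coda /s/) → heavy.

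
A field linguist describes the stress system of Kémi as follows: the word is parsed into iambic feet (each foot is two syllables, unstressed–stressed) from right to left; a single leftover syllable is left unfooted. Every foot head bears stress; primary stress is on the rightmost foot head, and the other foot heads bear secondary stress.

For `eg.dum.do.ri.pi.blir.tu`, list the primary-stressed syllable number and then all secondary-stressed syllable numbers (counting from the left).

primary 7, secondary 3, 5

Parse right to left into iambic (σˈσ) feet: eg (dum.ˈdo) (ri.ˈpi) (blir.ˈtu). Syllable 1 is left unfooted.
Foot heads (stressed positions): 3, 5, 7.
End Rule Rightmost: primary stress on the rightmost head = syllable 7.
Secondary stress on 3, 5: eg.dum.ˌdo.ri.ˌpi.blir.ˈtu.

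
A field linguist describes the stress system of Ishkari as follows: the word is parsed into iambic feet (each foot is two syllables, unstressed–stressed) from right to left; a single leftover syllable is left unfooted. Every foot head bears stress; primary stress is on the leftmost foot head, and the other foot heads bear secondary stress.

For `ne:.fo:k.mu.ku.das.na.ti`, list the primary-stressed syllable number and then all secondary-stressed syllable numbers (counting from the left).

Parse right to left into iambic (σˈσ) feet: ne: (fo:k.ˈmu) (ku.ˈdas) (na.ˈti). Syllable 1 is left unfooted.
Foot heads (stressed positions): 3, 5, 7.
End Rule Leftmost: primary stress on the leftmost head = syllable 3.
Secondary stress on 5, 7: ne:.fo:k.ˈmu.ku.ˌdas.na.ˌti.

primary 3, secondary 5, 7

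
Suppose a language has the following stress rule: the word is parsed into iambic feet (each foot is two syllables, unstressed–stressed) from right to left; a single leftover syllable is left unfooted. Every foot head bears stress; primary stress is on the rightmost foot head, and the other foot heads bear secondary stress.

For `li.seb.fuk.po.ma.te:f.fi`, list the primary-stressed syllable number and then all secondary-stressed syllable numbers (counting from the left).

primary 7, secondary 3, 5

Parse right to left into iambic (σˈσ) feet: li (seb.ˈfuk) (po.ˈma) (te:f.ˈfi). Syllable 1 is left unfooted.
Foot heads (stressed positions): 3, 5, 7.
End Rule Rightmost: primary stress on the rightmost head = syllable 7.
Secondary stress on 3, 5: li.seb.ˌfuk.po.ˌma.te:f.ˈfi.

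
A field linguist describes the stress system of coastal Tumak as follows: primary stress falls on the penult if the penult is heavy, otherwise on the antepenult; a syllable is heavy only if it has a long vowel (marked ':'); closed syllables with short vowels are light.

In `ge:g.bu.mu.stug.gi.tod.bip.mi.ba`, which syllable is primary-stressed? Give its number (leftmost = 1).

Weights: 7 bip L, 8 mi L, 9 ba L.
The penult (syllable 8, mi) is light, so stress falls on the antepenult (syllable 7, bip).
Primary stress: syllable 7 → ge:g.bu.mu.stug.gi.tod.ˈbip.mi.ba.

7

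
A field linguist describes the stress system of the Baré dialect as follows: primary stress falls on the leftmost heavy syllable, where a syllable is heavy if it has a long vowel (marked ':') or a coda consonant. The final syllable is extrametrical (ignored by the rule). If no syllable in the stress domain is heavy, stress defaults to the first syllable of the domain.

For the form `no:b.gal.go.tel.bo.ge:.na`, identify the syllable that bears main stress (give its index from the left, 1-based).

The final syllable (7, na) is extrametrical; the stress domain is syllables 1–6.
Weights: 1 no:b H, 2 gal H, 3 go L, 4 tel H, 5 bo L, 6 ge: H.
Heavy syllables in the domain: 1, 2, 4, 6. The leftmost is syllable 1 (no:b).
Primary stress: syllable 1 → ˈno:b.gal.go.tel.bo.ge:.na.

1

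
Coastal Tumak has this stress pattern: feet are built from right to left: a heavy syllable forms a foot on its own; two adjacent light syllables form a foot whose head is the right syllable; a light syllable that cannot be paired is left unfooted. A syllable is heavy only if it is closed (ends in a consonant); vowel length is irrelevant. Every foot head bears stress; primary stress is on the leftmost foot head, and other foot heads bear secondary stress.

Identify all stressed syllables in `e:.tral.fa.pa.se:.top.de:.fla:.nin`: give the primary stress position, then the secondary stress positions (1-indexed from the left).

primary 2, secondary 5, 6, 8, 9

Weights: 1 e: L, 2 tral H, 3 fa L, 4 pa L, 5 se: L, 6 top H, 7 de: L, 8 fla: L, 9 nin H.
Parse right to left (heavy = foot alone; LL = one foot; stranded L unfooted): e: (ˈtral) fa (pa.ˈse:) (ˈtop) (de:.ˈfla:) (ˈnin).
Foot heads: 2, 5, 6, 8, 9.
Primary stress on the leftmost head = syllable 2.
Secondary stress on 5, 6, 8, 9: e:.ˈtral.fa.pa.ˌse:.ˌtop.de:.ˌfla:.ˌnin.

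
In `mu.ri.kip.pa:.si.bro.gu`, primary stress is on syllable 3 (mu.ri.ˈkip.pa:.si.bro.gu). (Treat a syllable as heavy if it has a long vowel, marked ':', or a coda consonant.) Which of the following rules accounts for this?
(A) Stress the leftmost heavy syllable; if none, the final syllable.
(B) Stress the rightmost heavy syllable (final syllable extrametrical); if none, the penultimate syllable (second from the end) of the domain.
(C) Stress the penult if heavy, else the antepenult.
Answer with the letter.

A

Rule A → syllable 3 ✓.
Rule B → syllable 4 (observed: 3).
Rule C → syllable 5 (observed: 3).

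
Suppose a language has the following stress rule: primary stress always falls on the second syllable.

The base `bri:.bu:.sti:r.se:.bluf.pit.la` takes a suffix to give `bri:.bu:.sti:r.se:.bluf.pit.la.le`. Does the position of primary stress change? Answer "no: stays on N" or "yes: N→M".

no: stays on 2

Base `bri:.bu:.sti:r.se:.bluf.pit.la` (7 syllables):
  The word has 7 syllables; the second syllable is syllable 2 (bu:).
  → primary stress on syllable 2.
Suffixed `bri:.bu:.sti:r.se:.bluf.pit.la.le` (8 syllables):
  The word has 8 syllables; the second syllable is syllable 2 (bu:).
  → primary stress on syllable 2.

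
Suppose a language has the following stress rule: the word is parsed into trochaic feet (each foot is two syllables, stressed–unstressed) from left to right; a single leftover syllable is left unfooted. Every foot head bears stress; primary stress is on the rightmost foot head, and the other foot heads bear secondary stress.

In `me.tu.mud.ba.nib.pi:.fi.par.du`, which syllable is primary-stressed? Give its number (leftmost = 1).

7

Parse left to right into trochaic (ˈσσ) feet: (ˈme.tu) (ˈmud.ba) (ˈnib.pi:) (ˈfi.par) du. Syllable 9 is left unfooted.
Foot heads (stressed positions): 1, 3, 5, 7.
End Rule Rightmost: primary stress on the rightmost head = syllable 7.
Primary stress: syllable 7 → me.tu.mud.ba.nib.pi:.ˈfi.par.du.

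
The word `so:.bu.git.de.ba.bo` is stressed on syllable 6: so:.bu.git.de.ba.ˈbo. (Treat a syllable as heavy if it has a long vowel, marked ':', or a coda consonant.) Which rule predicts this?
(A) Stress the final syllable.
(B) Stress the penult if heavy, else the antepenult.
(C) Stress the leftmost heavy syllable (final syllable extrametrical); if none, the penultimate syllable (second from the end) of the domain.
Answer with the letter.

Rule A → syllable 6 ✓.
Rule B → syllable 4 (observed: 6).
Rule C → syllable 1 (observed: 6).

A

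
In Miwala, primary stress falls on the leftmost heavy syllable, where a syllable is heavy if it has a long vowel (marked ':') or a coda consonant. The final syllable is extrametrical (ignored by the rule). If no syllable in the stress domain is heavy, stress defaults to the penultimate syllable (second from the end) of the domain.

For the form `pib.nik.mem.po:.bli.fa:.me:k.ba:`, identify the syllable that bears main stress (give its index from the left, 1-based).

1

The final syllable (8, ba:) is extrametrical; the stress domain is syllables 1–7.
Weights: 1 pib H, 2 nik H, 3 mem H, 4 po: H, 5 bli L, 6 fa: H, 7 me:k H.
Heavy syllables in the domain: 1, 2, 3, 4, 6, 7. The leftmost is syllable 1 (pib).
Primary stress: syllable 1 → ˈpib.nik.mem.po:.bli.fa:.me:k.ba:.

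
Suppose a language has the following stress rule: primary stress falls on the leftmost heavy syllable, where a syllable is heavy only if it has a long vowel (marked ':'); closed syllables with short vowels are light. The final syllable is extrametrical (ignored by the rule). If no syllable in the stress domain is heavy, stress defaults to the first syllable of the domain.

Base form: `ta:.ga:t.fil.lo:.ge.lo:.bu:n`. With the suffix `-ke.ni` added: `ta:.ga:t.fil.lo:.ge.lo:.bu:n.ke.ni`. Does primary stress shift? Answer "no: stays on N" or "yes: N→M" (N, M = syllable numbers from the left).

no: stays on 1

Base `ta:.ga:t.fil.lo:.ge.lo:.bu:n` (7 syllables):
  The final syllable (7, bu:n) is extrametrical; the stress domain is syllables 1–6.
  Weights: 1 ta: H, 2 ga:t H, 3 fil L, 4 lo: H, 5 ge L, 6 lo: H.
  Heavy syllables in the domain: 1, 2, 4, 6. The leftmost is syllable 1 (ta:).
  → primary stress on syllable 1.
Suffixed `ta:.ga:t.fil.lo:.ge.lo:.bu:n.ke.ni` (9 syllables):
  The final syllable (9, ni) is extrametrical; the stress domain is syllables 1–8.
  Weights: 1 ta: H, 2 ga:t H, 3 fil L, 4 lo: H, 5 ge L, 6 lo: H, 7 bu:n H, 8 ke L.
  Heavy syllables in the domain: 1, 2, 4, 6, 7. The leftmost is syllable 1 (ta:).
  → primary stress on syllable 1.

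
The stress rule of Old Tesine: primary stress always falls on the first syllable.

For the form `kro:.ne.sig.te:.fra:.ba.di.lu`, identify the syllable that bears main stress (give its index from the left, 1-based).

The word has 8 syllables; the first syllable is syllable 1 (kro:).
Primary stress: syllable 1 → ˈkro:.ne.sig.te:.fra:.ba.di.lu.

1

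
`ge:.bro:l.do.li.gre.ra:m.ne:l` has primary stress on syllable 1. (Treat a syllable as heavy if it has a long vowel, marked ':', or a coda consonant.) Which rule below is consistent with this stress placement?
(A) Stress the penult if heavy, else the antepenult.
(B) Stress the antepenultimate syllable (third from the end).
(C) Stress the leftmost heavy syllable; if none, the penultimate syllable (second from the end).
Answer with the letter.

C

Rule A → syllable 6 (observed: 1).
Rule B → syllable 5 (observed: 1).
Rule C → syllable 1 ✓.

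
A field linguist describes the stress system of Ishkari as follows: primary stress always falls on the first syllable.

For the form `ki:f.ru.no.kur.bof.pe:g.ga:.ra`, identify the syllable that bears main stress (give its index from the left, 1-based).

The word has 8 syllables; the first syllable is syllable 1 (ki:f).
Primary stress: syllable 1 → ˈki:f.ru.no.kur.bof.pe:g.ga:.ra.

1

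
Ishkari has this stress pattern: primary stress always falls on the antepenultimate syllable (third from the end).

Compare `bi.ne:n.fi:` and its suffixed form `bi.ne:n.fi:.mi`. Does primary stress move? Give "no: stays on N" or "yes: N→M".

Base `bi.ne:n.fi:` (3 syllables):
  The word has 3 syllables; the antepenultimate syllable (third from the end) is syllable 1 (bi).
  → primary stress on syllable 1.
Suffixed `bi.ne:n.fi:.mi` (4 syllables):
  The word has 4 syllables; the antepenultimate syllable (third from the end) is syllable 2 (ne:n).
  → primary stress on syllable 2.

yes: 1→2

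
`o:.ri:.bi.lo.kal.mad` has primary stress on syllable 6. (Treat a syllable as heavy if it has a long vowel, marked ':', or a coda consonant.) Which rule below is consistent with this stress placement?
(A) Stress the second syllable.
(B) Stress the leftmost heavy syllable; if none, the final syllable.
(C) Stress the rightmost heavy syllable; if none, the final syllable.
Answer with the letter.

Rule A → syllable 2 (observed: 6).
Rule B → syllable 1 (observed: 6).
Rule C → syllable 6 ✓.

C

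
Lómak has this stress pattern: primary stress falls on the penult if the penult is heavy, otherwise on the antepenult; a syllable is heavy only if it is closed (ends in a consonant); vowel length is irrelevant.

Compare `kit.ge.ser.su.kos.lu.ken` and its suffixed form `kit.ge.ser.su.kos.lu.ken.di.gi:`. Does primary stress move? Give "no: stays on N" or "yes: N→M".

Base `kit.ge.ser.su.kos.lu.ken` (7 syllables):
  Weights: 5 kos H, 6 lu L, 7 ken H.
  The penult (syllable 6, lu) is light, so stress falls on the antepenult (syllable 5, kos).
  → primary stress on syllable 5.
Suffixed `kit.ge.ser.su.kos.lu.ken.di.gi:` (9 syllables):
  Weights: 7 ken H, 8 di L, 9 gi: L.
  The penult (syllable 8, di) is light, so stress falls on the antepenult (syllable 7, ken).
  → primary stress on syllable 7.

yes: 5→7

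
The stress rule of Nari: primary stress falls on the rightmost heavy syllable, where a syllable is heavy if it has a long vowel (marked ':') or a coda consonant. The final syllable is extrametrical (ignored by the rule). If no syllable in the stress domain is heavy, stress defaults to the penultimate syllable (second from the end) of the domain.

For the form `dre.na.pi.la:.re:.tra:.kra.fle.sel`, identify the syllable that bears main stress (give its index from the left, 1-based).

6

The final syllable (9, sel) is extrametrical; the stress domain is syllables 1–8.
Weights: 1 dre L, 2 na L, 3 pi L, 4 la: H, 5 re: H, 6 tra: H, 7 kra L, 8 fle L.
Heavy syllables in the domain: 4, 5, 6. The rightmost is syllable 6 (tra:).
Primary stress: syllable 6 → dre.na.pi.la:.re:.ˈtra:.kra.fle.sel.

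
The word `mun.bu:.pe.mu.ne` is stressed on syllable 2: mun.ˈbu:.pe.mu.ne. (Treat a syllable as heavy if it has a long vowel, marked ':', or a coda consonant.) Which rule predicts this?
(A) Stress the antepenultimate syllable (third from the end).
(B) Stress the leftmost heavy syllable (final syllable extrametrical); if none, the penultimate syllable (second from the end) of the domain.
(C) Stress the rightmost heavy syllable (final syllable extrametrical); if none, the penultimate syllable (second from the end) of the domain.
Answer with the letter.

C

Rule A → syllable 3 (observed: 2).
Rule B → syllable 1 (observed: 2).
Rule C → syllable 2 ✓.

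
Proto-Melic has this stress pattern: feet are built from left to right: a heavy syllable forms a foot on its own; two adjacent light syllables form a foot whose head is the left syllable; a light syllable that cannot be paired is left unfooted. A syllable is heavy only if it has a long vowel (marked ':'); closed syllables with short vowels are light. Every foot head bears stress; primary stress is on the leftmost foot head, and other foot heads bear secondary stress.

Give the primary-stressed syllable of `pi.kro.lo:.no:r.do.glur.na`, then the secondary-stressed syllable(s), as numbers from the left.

primary 1, secondary 3, 4, 5

Weights: 1 pi L, 2 kro L, 3 lo: H, 4 no:r H, 5 do L, 6 glur L, 7 na L.
Parse left to right (heavy = foot alone; LL = one foot; stranded L unfooted): (ˈpi.kro) (ˈlo:) (ˈno:r) (ˈdo.glur) na.
Foot heads: 1, 3, 4, 5.
Primary stress on the leftmost head = syllable 1.
Secondary stress on 3, 4, 5: ˈpi.kro.ˌlo:.ˌno:r.ˌdo.glur.na.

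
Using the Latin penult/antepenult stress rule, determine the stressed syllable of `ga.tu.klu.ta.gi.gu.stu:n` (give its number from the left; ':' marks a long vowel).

5

Classical Latin: stress the penult if heavy (long vowel or closed), else the antepenult.
Weights: 5 gi L, 6 gu L, 7 stu:n H.
The penult (syllable 6, gu) is light, so stress falls on the antepenult (syllable 5, gi).
Stress on syllable 5: ga.tu.klu.ta.ˈgi.gu.stu:n.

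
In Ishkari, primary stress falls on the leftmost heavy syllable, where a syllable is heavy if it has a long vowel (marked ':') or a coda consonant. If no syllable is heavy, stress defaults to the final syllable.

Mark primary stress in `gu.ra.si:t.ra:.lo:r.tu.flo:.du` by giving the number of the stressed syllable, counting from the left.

Weights: 1 gu L, 2 ra L, 3 si:t H, 4 ra: H, 5 lo:r H, 6 tu L, 7 flo: H, 8 du L.
Heavy syllables in the domain: 3, 4, 5, 7. The leftmost is syllable 3 (si:t).
Primary stress: syllable 3 → gu.ra.ˈsi:t.ra:.lo:r.tu.flo:.du.

3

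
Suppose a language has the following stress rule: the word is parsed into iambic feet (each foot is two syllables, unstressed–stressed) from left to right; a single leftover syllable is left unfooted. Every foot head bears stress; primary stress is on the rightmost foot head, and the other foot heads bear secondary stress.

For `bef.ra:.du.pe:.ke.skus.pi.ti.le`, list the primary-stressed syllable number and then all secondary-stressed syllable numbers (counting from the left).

Parse left to right into iambic (σˈσ) feet: (bef.ˈra:) (du.ˈpe:) (ke.ˈskus) (pi.ˈti) le. Syllable 9 is left unfooted.
Foot heads (stressed positions): 2, 4, 6, 8.
End Rule Rightmost: primary stress on the rightmost head = syllable 8.
Secondary stress on 2, 4, 6: bef.ˌra:.du.ˌpe:.ke.ˌskus.pi.ˈti.le.

primary 8, secondary 2, 4, 6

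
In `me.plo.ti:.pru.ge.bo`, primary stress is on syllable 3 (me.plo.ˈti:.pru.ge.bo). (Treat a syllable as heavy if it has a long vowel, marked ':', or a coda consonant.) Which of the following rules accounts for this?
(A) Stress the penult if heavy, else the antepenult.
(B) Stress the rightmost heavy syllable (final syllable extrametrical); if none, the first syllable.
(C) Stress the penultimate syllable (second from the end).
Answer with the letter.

B

Rule A → syllable 4 (observed: 3).
Rule B → syllable 3 ✓.
Rule C → syllable 5 (observed: 3).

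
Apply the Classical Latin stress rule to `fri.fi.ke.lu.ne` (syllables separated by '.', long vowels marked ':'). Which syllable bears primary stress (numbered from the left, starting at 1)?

3

Classical Latin: stress the penult if heavy (long vowel or closed), else the antepenult.
Weights: 3 ke L, 4 lu L, 5 ne L.
The penult (syllable 4, lu) is light, so stress falls on the antepenult (syllable 3, ke).
Stress on syllable 3: fri.fi.ˈke.lu.ne.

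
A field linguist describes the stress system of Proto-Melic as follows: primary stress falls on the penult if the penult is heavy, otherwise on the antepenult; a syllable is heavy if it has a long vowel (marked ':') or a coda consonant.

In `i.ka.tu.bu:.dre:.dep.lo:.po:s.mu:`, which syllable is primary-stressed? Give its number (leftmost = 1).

Weights: 7 lo: H, 8 po:s H, 9 mu: H.
The penult (syllable 8, po:s) is heavy, so it takes stress.
Primary stress: syllable 8 → i.ka.tu.bu:.dre:.dep.lo:.ˈpo:s.mu:.

8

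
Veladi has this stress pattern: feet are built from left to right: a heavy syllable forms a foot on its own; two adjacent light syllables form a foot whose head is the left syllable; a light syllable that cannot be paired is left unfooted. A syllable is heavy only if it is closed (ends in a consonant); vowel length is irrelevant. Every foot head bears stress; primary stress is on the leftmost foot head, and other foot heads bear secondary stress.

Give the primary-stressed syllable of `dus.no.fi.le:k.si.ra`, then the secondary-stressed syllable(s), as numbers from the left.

primary 1, secondary 2, 4, 5

Weights: 1 dus H, 2 no L, 3 fi L, 4 le:k H, 5 si L, 6 ra L.
Parse left to right (heavy = foot alone; LL = one foot; stranded L unfooted): (ˈdus) (ˈno.fi) (ˈle:k) (ˈsi.ra).
Foot heads: 1, 2, 4, 5.
Primary stress on the leftmost head = syllable 1.
Secondary stress on 2, 4, 5: ˈdus.ˌno.fi.ˌle:k.ˌsi.ra.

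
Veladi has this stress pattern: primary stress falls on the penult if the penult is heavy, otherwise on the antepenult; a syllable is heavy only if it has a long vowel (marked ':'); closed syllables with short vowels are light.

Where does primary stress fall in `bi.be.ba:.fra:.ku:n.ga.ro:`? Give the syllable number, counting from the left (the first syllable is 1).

Weights: 5 ku:n H, 6 ga L, 7 ro: H.
The penult (syllable 6, ga) is light, so stress falls on the antepenult (syllable 5, ku:n).
Primary stress: syllable 5 → bi.be.ba:.fra:.ˈku:n.ga.ro:.

5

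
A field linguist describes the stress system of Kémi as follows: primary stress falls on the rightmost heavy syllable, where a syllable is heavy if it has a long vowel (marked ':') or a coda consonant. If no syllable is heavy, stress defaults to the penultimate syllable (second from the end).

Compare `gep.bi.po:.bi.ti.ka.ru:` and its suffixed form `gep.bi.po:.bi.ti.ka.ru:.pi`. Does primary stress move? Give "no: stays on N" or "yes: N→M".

no: stays on 7

Base `gep.bi.po:.bi.ti.ka.ru:` (7 syllables):
  Weights: 1 gep H, 2 bi L, 3 po: H, 4 bi L, 5 ti L, 6 ka L, 7 ru: H.
  Heavy syllables in the domain: 1, 3, 7. The rightmost is syllable 7 (ru:).
  → primary stress on syllable 7.
Suffixed `gep.bi.po:.bi.ti.ka.ru:.pi` (8 syllables):
  Weights: 1 gep H, 2 bi L, 3 po: H, 4 bi L, 5 ti L, 6 ka L, 7 ru: H, 8 pi L.
  Heavy syllables in the domain: 1, 3, 7. The rightmost is syllable 7 (ru:).
  → primary stress on syllable 7.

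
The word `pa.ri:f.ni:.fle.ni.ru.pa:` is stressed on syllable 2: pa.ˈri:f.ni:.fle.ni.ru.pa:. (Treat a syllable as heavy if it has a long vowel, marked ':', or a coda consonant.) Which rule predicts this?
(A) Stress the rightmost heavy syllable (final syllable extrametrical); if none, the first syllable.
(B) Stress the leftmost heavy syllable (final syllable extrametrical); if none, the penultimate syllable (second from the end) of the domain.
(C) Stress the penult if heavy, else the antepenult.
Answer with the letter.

B

Rule A → syllable 3 (observed: 2).
Rule B → syllable 2 ✓.
Rule C → syllable 5 (observed: 2).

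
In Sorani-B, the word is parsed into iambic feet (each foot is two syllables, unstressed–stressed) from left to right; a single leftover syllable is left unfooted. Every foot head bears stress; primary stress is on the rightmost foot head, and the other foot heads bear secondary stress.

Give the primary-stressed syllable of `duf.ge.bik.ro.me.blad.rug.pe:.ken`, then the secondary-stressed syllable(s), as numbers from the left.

Parse left to right into iambic (σˈσ) feet: (duf.ˈge) (bik.ˈro) (me.ˈblad) (rug.ˈpe:) ken. Syllable 9 is left unfooted.
Foot heads (stressed positions): 2, 4, 6, 8.
End Rule Rightmost: primary stress on the rightmost head = syllable 8.
Secondary stress on 2, 4, 6: duf.ˌge.bik.ˌro.me.ˌblad.rug.ˈpe:.ken.

primary 8, secondary 2, 4, 6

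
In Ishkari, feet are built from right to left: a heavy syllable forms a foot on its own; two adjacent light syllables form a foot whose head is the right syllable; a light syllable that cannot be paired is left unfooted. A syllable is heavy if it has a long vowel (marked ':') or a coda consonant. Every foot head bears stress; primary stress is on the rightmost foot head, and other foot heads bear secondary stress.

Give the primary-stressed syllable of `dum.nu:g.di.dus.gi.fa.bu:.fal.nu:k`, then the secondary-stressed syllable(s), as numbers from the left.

Weights: 1 dum H, 2 nu:g H, 3 di L, 4 dus H, 5 gi L, 6 fa L, 7 bu: H, 8 fal H, 9 nu:k H.
Parse right to left (heavy = foot alone; LL = one foot; stranded L unfooted): (ˈdum) (ˈnu:g) di (ˈdus) (gi.ˈfa) (ˈbu:) (ˈfal) (ˈnu:k).
Foot heads: 1, 2, 4, 6, 7, 8, 9.
Primary stress on the rightmost head = syllable 9.
Secondary stress on 1, 2, 4, 6, 7, 8: ˌdum.ˌnu:g.di.ˌdus.gi.ˌfa.ˌbu:.ˌfal.ˈnu:k.

primary 9, secondary 1, 2, 4, 6, 7, 8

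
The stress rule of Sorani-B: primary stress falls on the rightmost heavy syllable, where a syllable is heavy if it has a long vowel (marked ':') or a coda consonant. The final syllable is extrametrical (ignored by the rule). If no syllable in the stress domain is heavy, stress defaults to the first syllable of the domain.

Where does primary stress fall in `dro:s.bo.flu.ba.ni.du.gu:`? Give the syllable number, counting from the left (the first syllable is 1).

The final syllable (7, gu:) is extrametrical; the stress domain is syllables 1–6.
Weights: 1 dro:s H, 2 bo L, 3 flu L, 4 ba L, 5 ni L, 6 du L.
Heavy syllables in the domain: 1. The rightmost is syllable 1 (dro:s).
Primary stress: syllable 1 → ˈdro:s.bo.flu.ba.ni.du.gu:.

1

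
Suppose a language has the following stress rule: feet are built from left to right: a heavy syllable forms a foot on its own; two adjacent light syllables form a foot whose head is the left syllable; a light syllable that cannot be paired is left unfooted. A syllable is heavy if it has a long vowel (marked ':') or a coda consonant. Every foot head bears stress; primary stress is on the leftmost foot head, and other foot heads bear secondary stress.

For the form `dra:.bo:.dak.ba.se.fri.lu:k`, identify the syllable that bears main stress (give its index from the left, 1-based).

Weights: 1 dra: H, 2 bo: H, 3 dak H, 4 ba L, 5 se L, 6 fri L, 7 lu:k H.
Parse left to right (heavy = foot alone; LL = one foot; stranded L unfooted): (ˈdra:) (ˈbo:) (ˈdak) (ˈba.se) fri (ˈlu:k).
Foot heads: 1, 2, 3, 4, 7.
Primary stress on the leftmost head = syllable 1.
Primary stress: syllable 1 → ˈdra:.bo:.dak.ba.se.fri.lu:k.

1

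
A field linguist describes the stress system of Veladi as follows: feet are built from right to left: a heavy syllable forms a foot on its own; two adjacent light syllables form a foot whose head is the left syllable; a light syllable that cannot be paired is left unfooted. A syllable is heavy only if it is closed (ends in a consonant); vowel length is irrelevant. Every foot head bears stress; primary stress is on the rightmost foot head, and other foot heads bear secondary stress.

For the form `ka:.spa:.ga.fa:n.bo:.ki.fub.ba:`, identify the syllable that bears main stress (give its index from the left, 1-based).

Weights: 1 ka: L, 2 spa: L, 3 ga L, 4 fa:n H, 5 bo: L, 6 ki L, 7 fub H, 8 ba: L.
Parse right to left (heavy = foot alone; LL = one foot; stranded L unfooted): ka: (ˈspa:.ga) (ˈfa:n) (ˈbo:.ki) (ˈfub) ba:.
Foot heads: 2, 4, 5, 7.
Primary stress on the rightmost head = syllable 7.
Primary stress: syllable 7 → ka:.spa:.ga.fa:n.bo:.ki.ˈfub.ba:.

7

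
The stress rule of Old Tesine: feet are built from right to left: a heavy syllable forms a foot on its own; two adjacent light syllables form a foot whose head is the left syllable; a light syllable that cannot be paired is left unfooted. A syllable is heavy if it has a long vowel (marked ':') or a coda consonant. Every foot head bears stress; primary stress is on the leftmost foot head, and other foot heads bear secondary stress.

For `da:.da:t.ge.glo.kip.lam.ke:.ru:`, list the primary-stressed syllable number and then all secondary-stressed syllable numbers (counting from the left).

Weights: 1 da: H, 2 da:t H, 3 ge L, 4 glo L, 5 kip H, 6 lam H, 7 ke: H, 8 ru: H.
Parse right to left (heavy = foot alone; LL = one foot; stranded L unfooted): (ˈda:) (ˈda:t) (ˈge.glo) (ˈkip) (ˈlam) (ˈke:) (ˈru:).
Foot heads: 1, 2, 3, 5, 6, 7, 8.
Primary stress on the leftmost head = syllable 1.
Secondary stress on 2, 3, 5, 6, 7, 8: ˈda:.ˌda:t.ˌge.glo.ˌkip.ˌlam.ˌke:.ˌru:.

primary 1, secondary 2, 3, 5, 6, 7, 8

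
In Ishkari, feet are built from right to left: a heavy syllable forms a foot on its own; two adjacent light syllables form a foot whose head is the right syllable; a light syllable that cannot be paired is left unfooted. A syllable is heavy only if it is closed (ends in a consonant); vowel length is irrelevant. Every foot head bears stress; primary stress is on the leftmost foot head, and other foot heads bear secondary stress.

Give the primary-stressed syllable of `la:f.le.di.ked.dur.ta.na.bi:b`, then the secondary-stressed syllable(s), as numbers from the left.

Weights: 1 la:f H, 2 le L, 3 di L, 4 ked H, 5 dur H, 6 ta L, 7 na L, 8 bi:b H.
Parse right to left (heavy = foot alone; LL = one foot; stranded L unfooted): (ˈla:f) (le.ˈdi) (ˈked) (ˈdur) (ta.ˈna) (ˈbi:b).
Foot heads: 1, 3, 4, 5, 7, 8.
Primary stress on the leftmost head = syllable 1.
Secondary stress on 3, 4, 5, 7, 8: ˈla:f.le.ˌdi.ˌked.ˌdur.ta.ˌna.ˌbi:b.

primary 1, secondary 3, 4, 5, 7, 8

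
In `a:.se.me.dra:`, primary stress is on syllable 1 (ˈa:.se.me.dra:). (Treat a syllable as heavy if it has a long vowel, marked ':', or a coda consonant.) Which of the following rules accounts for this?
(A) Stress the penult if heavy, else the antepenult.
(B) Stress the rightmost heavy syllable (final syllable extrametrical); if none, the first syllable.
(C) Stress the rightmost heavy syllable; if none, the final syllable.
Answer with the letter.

Rule A → syllable 2 (observed: 1).
Rule B → syllable 1 ✓.
Rule C → syllable 4 (observed: 1).

B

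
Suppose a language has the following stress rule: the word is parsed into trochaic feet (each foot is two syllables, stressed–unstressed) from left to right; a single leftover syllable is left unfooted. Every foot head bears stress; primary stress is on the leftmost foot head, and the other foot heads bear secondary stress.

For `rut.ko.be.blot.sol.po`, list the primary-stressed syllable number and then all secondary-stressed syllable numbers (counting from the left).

primary 1, secondary 3, 5

Parse left to right into trochaic (ˈσσ) feet: (ˈrut.ko) (ˈbe.blot) (ˈsol.po).
Foot heads (stressed positions): 1, 3, 5.
End Rule Leftmost: primary stress on the leftmost head = syllable 1.
Secondary stress on 3, 5: ˈrut.ko.ˌbe.blot.ˌsol.po.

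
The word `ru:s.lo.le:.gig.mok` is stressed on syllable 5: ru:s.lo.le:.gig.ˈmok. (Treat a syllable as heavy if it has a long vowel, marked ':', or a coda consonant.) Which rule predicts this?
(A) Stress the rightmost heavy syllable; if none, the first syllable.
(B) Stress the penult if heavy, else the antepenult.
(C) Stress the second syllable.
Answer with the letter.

A

Rule A → syllable 5 ✓.
Rule B → syllable 4 (observed: 5).
Rule C → syllable 2 (observed: 5).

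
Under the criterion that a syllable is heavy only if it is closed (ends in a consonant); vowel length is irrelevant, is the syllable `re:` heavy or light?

light

`re:`: long vowel, open (no coda). Open (no coda) → light.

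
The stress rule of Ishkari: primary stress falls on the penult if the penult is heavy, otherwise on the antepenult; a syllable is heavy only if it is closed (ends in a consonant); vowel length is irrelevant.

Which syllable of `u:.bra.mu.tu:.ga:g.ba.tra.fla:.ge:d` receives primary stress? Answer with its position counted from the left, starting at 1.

7

Weights: 7 tra L, 8 fla: L, 9 ge:d H.
The penult (syllable 8, fla:) is light, so stress falls on the antepenult (syllable 7, tra).
Primary stress: syllable 7 → u:.bra.mu.tu:.ga:g.ba.ˈtra.fla:.ge:d.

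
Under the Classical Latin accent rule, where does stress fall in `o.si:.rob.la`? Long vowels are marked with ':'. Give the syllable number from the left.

3

Classical Latin: stress the penult if heavy (long vowel or closed), else the antepenult.
Weights: 2 si: H, 3 rob H, 4 la L.
The penult (syllable 3, rob) is heavy, so it takes stress.
Stress on syllable 3: o.si:.ˈrob.la.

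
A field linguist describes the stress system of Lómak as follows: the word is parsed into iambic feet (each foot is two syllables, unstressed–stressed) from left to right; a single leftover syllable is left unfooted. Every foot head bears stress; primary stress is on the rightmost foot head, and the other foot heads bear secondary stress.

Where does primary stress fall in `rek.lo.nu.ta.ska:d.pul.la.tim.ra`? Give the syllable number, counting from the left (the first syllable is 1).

8

Parse left to right into iambic (σˈσ) feet: (rek.ˈlo) (nu.ˈta) (ska:d.ˈpul) (la.ˈtim) ra. Syllable 9 is left unfooted.
Foot heads (stressed positions): 2, 4, 6, 8.
End Rule Rightmost: primary stress on the rightmost head = syllable 8.
Primary stress: syllable 8 → rek.lo.nu.ta.ska:d.pul.la.ˈtim.ra.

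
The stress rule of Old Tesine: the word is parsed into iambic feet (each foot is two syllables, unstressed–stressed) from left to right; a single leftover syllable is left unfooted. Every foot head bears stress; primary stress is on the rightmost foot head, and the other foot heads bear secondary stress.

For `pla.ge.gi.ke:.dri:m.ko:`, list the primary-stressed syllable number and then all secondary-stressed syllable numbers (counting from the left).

primary 6, secondary 2, 4

Parse left to right into iambic (σˈσ) feet: (pla.ˈge) (gi.ˈke:) (dri:m.ˈko:).
Foot heads (stressed positions): 2, 4, 6.
End Rule Rightmost: primary stress on the rightmost head = syllable 6.
Secondary stress on 2, 4: pla.ˌge.gi.ˌke:.dri:m.ˈko:.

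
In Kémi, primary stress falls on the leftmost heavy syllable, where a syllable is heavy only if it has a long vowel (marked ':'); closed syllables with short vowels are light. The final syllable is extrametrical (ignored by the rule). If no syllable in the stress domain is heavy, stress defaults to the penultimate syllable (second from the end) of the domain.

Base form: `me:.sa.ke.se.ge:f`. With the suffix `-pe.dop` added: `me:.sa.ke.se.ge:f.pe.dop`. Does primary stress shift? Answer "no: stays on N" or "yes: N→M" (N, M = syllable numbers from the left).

no: stays on 1

Base `me:.sa.ke.se.ge:f` (5 syllables):
  The final syllable (5, ge:f) is extrametrical; the stress domain is syllables 1–4.
  Weights: 1 me: H, 2 sa L, 3 ke L, 4 se L.
  Heavy syllables in the domain: 1. The leftmost is syllable 1 (me:).
  → primary stress on syllable 1.
Suffixed `me:.sa.ke.se.ge:f.pe.dop` (7 syllables):
  The final syllable (7, dop) is extrametrical; the stress domain is syllables 1–6.
  Weights: 1 me: H, 2 sa L, 3 ke L, 4 se L, 5 ge:f H, 6 pe L.
  Heavy syllables in the domain: 1, 5. The leftmost is syllable 1 (me:).
  → primary stress on syllable 1.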